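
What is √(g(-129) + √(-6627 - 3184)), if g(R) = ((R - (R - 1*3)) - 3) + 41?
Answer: √(41 + I*√9811) ≈ 8.6082 + 5.7533*I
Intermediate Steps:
g(R) = 41 (g(R) = ((R - (R - 3)) - 3) + 41 = ((R - (-3 + R)) - 3) + 41 = ((R + (3 - R)) - 3) + 41 = (3 - 3) + 41 = 0 + 41 = 41)
√(g(-129) + √(-6627 - 3184)) = √(41 + √(-6627 - 3184)) = √(41 + √(-9811)) = √(41 + I*√9811)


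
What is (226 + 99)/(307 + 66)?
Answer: 325/373 ≈ 0.87131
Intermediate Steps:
(226 + 99)/(307 + 66) = 325/373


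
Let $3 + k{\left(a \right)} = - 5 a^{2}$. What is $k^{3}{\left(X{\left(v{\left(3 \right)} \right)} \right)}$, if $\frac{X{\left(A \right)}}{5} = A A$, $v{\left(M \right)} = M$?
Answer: $-1038893617152$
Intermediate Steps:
$X{\left(A \right)} = 5 A^{2}$ ($X{\left(A \right)} = 5 A A = 5 A^{2}$)
$k{\left(a \right)} = -3 - 5 a^{2}$
$k^{3}{\left(X{\left(v{\left(3 \right)} \right)} \right)} = \left(-3 - 5 \left(5 \cdot 3^{2}\right)^{2}\right)^{3} = \left(-3 - 5 \left(5 \cdot 9\right)^{2}\right)^{3} = \left(-3 - 5 \cdot 45^{2}\right)^{3} = \left(-3 - 10125\right)^{3} = \left(-10128\right)^{3} = -1038893617152$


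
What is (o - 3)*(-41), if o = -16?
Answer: 779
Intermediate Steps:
(o - 3)*(-41) = (-16 - 3)*(-41) = -19*(-41) = 779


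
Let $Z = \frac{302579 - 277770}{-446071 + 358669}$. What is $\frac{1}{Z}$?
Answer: $- \frac{87402}{24809} \approx -3.523$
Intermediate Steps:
$Z = - \frac{24809}{87402}$ ($Z = \frac{24809}{-87402} = 24809 \left(- \frac{1}{87402}\right) = - \frac{24809}{87402} \approx -0.28385$)
$\frac{1}{Z} = \frac{1}{- \frac{24809}{87402}} = - \frac{87402}{24809}$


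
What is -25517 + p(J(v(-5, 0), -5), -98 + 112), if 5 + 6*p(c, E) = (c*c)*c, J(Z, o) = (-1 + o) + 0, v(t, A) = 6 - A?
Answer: -153323/6 ≈ -25554.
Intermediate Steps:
J(Z, o) = -1 + o
p(c, E) = -⅚ + c³/6 (p(c, E) = -⅚ + ((c*c)*c)/6 = -⅚ + (c²*c)/6 = -⅚ + c³/6)
-25517 + p(J(v(-5, 0), -5), -98 + 112) = -25517 + (-⅚ + (-1 - 5)³/6) = -25517 + (-⅚ + (⅙)*(-6)³) = -25517 + (-⅚ + (⅙)*(-216)) = -25517 + (-⅚ - 36) = -25517 - 221/6 = -153323/6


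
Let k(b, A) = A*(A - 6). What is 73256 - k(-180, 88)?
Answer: 66040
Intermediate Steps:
k(b, A) = A*(-6 + A)
73256 - k(-180, 88) = 73256 - 88*(-6 + 88) = 73256 - 88*82 = 73256 - 1*7216 = 73256 - 7216 = 66040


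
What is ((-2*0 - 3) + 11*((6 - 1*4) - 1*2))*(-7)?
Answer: 21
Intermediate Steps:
((-2*0 - 3) + 11*((6 - 1*4) - 1*2))*(-7) = ((0 - 3) + 11*((6 - 4) - 2))*(-7) = (-3 + 11*(2 - 2))*(-7) = (-3 + 11*0)*(-7) = (-3 + 0)*(-7) = -3*(-7) = 21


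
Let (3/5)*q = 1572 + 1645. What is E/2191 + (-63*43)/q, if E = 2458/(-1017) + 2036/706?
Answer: -6389767708537/12651997607235 ≈ -0.50504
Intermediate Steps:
q = 16085/3 (q = 5*(1572 + 1645)/3 = (5/3)*3217 = 16085/3 ≈ 5361.7)
E = 167632/359001 (E = 2458*(-1/1017) + 2036*(1/706) = -2458/1017 + 1018/353 = 167632/359001 ≈ 0.46694)
E/2191 + (-63*43)/q = (167632/359001)/2191 + (-63*43)/(16085/3) = (167632/359001)*(1/2191) - 2709*3/16085 = 167632/786571191 - 8127/16085 = -6389767708537/12651997607235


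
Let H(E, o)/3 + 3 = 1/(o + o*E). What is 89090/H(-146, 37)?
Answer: -238983925/24144 ≈ -9898.3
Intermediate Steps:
H(E, o) = -9 + 3/(o + E*o) (H(E, o) = -9 + 3/(o + o*E) = -9 + 3/(o + E*o))
89090/H(-146, 37) = 89090/((3*(1 - 3*37 - 3*(-146)*37)/(37*(1 - 146)))) = 89090/((3*(1/37)*(1 - 111 + 16206)/(-145))) = 89090/((3*(1/37)*(-1/145)*16096)) = 89090/(-48288/5365) = 89090*(-5365/48288) = -238983925/24144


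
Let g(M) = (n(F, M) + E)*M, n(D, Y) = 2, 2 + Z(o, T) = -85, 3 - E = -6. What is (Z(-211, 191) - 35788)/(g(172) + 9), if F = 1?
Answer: -35875/1901 ≈ -18.872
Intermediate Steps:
E = 9 (E = 3 - 1*(-6) = 3 + 6 = 9)
Z(o, T) = -87 (Z(o, T) = -2 - 85 = -87)
g(M) = 11*M (g(M) = (2 + 9)*M = 11*M)
(Z(-211, 191) - 35788)/(g(172) + 9) = (-87 - 35788)/(11*172 + 9) = -35875/(1892 + 9) = -35875/1901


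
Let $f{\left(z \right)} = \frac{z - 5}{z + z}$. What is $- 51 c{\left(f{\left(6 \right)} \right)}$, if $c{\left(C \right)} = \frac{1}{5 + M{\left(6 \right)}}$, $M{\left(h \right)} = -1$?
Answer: $- \frac{51}{4} \approx -12.75$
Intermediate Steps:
$f{\left(z \right)} = \frac{-5 + z}{2 z}$
$c{\left(C \right)} = \frac{1}{4}$ ($c{\left(C \right)} = \frac{1}{5 - 1} = \frac{1}{4}$)
$- 51 c{\left(f{\left(6 \right)} \right)} = \left(-51\right) \frac{1}{4} = - \frac{51}{4}$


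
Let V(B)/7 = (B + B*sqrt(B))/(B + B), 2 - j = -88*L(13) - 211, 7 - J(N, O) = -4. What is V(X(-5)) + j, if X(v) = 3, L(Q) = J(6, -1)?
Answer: 2369/2 + 7*sqrt(3)/2 ≈ 1190.6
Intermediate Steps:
J(N, O) = 11 (J(N, O) = 7 - 1*(-4) = 7 + 4 = 11)
L(Q) = 11
j = 1181 (j = 2 - (-88*11 - 211) = 2 - (-968 - 211) = 2 - 1*(-1179) = 2 + 1179 = 1181)
V(B) = 7*(B + B**(3/2))/(2*B) (V(B) = 7*((B + B*sqrt(B))/(B + B)) = 7*((B + B**(3/2))/((2*B))) = 7*((B + B**(3/2))*(1/(2*B))) = 7*((B + B**(3/2))/(2*B)) = 7*(B + B**(3/2))/(2*B))
V(X(-5)) + j = (7/2 + 7*sqrt(3)/2) + 1181 = 2369/2 + 7*sqrt(3)/2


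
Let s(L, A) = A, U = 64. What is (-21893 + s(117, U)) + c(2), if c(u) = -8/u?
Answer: -21833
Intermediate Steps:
(-21893 + s(117, U)) + c(2) = (-21893 + 64) - 8/2 = -21829 - 8*½ = -21829 - 4 = -21833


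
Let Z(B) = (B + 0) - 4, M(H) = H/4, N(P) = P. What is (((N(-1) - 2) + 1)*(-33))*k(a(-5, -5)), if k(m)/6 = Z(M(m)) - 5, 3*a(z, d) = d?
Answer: -3729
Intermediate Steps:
a(z, d) = d/3
M(H) = H/4 (M(H) = H*(1/4) = H/4)
Z(B) = -4 + B (Z(B) = B - 4 = -4 + B)
k(m) = -54 + 3*m/2 (k(m) = 6*((-4 + m/4) - 5) = 6*(-9 + m/4) = -54 + 3*m/2)
(((N(-1) - 2) + 1)*(-33))*k(a(-5, -5)) = (((-1 - 2) + 1)*(-33))*(-54 + 3*((1/3)*(-5))/2) = ((-3 + 1)*(-33))*(-54 + (3/2)*(-5/3)) = (-2*(-33))*(-54 - 5/2) = 66*(-113/2) = -3729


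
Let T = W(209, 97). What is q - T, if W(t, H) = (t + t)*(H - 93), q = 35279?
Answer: 33607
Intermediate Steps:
W(t, H) = 2*t*(-93 + H) (W(t, H) = (2*t)*(-93 + H) = 2*t*(-93 + H))
T = 1672 (T = 2*209*(-93 + 97) = 2*209*4 = 1672)
q - T = 35279 - 1*1672 = 35279 - 1672 = 33607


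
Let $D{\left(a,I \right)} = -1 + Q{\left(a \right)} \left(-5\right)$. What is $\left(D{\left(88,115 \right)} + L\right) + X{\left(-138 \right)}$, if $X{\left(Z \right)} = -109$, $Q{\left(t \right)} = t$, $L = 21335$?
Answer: $20785$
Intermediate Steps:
$D{\left(a,I \right)} = -1 - 5 a$ ($D{\left(a,I \right)} = -1 + a \left(-5\right) = -1 - 5 a$)
$\left(D{\left(88,115 \right)} + L\right) + X{\left(-138 \right)} = \left(\left(-1 - 440\right) + 21335\right) - 109 = \left(-441 + 21335\right) - 109 = 20894 - 109 = 20785$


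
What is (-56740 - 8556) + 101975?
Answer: 36679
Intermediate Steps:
(-56740 - 8556) + 101975 = -65296 + 101975 = 36679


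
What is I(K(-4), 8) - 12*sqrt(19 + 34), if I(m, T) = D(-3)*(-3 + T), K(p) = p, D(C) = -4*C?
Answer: 60 - 12*sqrt(53) ≈ -27.361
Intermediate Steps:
I(m, T) = -36 + 12*T (I(m, T) = (-4*(-3))*(-3 + T) = 12*(-3 + T) = -36 + 12*T)
I(K(-4), 8) - 12*sqrt(19 + 34) = (-36 + 12*8) - 12*sqrt(19 + 34) = (-36 + 96) - 12*sqrt(53) = 60 - 12*sqrt(53)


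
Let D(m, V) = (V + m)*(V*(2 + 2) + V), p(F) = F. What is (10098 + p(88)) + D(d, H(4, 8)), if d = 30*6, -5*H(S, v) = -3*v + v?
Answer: 65586/5 ≈ 13117.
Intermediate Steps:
H(S, v) = 2*v/5 (H(S, v) = -(-3*v + v)/5 = -(-2)*v/5 = 2*v/5)
d = 180
D(m, V) = 5*V*(V + m) (D(m, V) = (V + m)*(V*4 + V) = (V + m)*(4*V + V) = (V + m)*(5*V) = 5*V*(V + m))
(10098 + p(88)) + D(d, H(4, 8)) = (10098 + 88) + 5*((2/5)*8)*((2/5)*8 + 180) = 10186 + 5*(16/5)*(16/5 + 180) = 10186 + 5*(16/5)*(916/5) = 10186 + 14656/5 = 65586/5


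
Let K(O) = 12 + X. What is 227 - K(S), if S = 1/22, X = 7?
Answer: 208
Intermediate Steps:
S = 1/22 ≈ 0.045455
K(O) = 19 (K(O) = 12 + 7 = 19)
227 - K(S) = 227 - 1*19 = 227 - 19 = 208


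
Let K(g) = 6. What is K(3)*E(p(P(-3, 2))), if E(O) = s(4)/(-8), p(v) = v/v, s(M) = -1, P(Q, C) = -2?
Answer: 3/4 ≈ 0.75000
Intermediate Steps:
p(v) = 1
E(O) = 1/8 (E(O) = -1/(-8) = -1*(-1/8) = 1/8)
K(3)*E(p(P(-3, 2))) = 6*(1/8) = 3/4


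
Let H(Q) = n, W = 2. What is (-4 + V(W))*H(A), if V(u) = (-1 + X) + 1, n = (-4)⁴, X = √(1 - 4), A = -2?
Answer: -1024 + 256*I*√3 ≈ -1024.0 + 443.4*I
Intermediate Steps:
X = I*√3 (X = √(-3) = I*√3 ≈ 1.732*I)
n = 256
H(Q) = 256
V(u) = I*√3 (V(u) = (-1 + I*√3) + 1 = I*√3)
(-4 + V(W))*H(A) = (-4 + I*√3)*256 = -1024 + 256*I*√3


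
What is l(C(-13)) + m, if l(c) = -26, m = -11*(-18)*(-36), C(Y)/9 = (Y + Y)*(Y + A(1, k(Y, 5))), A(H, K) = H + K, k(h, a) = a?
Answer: -7154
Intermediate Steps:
C(Y) = 18*Y*(6 + Y) (C(Y) = 9*((Y + Y)*(Y + (1 + 5))) = 9*((2*Y)*(Y + 6)) = 9*((2*Y)*(6 + Y)) = 9*(2*Y*(6 + Y)) = 18*Y*(6 + Y))
m = -7128 (m = 198*(-36) = -7128)
l(C(-13)) + m = -26 - 7128 = -7154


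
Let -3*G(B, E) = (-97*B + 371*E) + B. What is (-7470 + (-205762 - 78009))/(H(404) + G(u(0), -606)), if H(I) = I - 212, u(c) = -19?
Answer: -291241/74526 ≈ -3.9079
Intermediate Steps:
H(I) = -212 + I
G(B, E) = 32*B - 371*E/3 (G(B, E) = -((-97*B + 371*E) + B)/3 = -(-96*B + 371*E)/3 = 32*B - 371*E/3)
(-7470 + (-205762 - 78009))/(H(404) + G(u(0), -606)) = (-7470 + (-205762 - 78009))/((-212 + 404) + (32*(-19) - 371/3*(-606))) = (-7470 - 283771)/(192 + (-608 + 74942)) = -291241/(192 + 74334) = -291241/74526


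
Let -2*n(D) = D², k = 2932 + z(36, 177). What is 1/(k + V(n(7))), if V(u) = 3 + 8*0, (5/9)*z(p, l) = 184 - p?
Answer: 5/16007 ≈ 0.00031236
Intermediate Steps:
z(p, l) = 1656/5 - 9*p/5 (z(p, l) = 9*(184 - p)/5 = 1656/5 - 9*p/5)
k = 15992/5 (k = 2932 + (1656/5 - 9/5*36) = 2932 + (1656/5 - 324/5) = 2932 + 1332/5 = 15992/5 ≈ 3198.4)
n(D) = -D²/2
V(u) = 3 (V(u) = 3 + 0 = 3)
1/(k + V(n(7))) = 1/(15992/5 + 3) = 1/(16007/5) = 5/16007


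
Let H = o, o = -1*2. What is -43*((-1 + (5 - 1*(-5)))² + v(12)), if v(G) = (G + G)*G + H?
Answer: -15781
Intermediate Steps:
o = -2
H = -2
v(G) = -2 + 2*G² (v(G) = (G + G)*G - 2 = (2*G)*G - 2 = 2*G² - 2 = -2 + 2*G²)
-43*((-1 + (5 - 1*(-5)))² + v(12)) = -43*((-1 + (5 - 1*(-5)))² + (-2 + 2*12²)) = -43*((-1 + (5 + 5))² + (-2 + 2*144)) = -43*((-1 + 10)² + (-2 + 288)) = -43*(9² + 286) = -43*(81 + 286) = -43*367 = -15781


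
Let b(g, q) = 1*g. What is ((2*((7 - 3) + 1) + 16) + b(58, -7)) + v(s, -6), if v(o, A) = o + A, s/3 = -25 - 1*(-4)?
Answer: 15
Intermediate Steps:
b(g, q) = g
s = -63 (s = 3*(-25 - 1*(-4)) = 3*(-25 + 4) = 3*(-21) = -63)
v(o, A) = A + o
((2*((7 - 3) + 1) + 16) + b(58, -7)) + v(s, -6) = ((2*((7 - 3) + 1) + 16) + 58) + (-6 - 63) = ((2*(4 + 1) + 16) + 58) - 69 = ((2*5 + 16) + 58) - 69 = ((10 + 16) + 58) - 69 = (26 + 58) - 69 = 84 - 69 = 15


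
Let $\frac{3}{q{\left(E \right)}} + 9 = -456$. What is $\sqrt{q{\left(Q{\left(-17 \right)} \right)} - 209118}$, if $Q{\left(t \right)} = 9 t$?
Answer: $\frac{i \sqrt{5024060105}}{155} \approx 457.29 i$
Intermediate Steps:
$q{\left(E \right)} = - \frac{1}{155}$ ($q{\left(E \right)} = \frac{3}{-9 - 456} = \frac{3}{-465} = 3 \left(- \frac{1}{465}\right) = - \frac{1}{155}$)
$\sqrt{q{\left(Q{\left(-17 \right)} \right)} - 209118} = \sqrt{- \frac{1}{155} - 209118} = \sqrt{- \frac{32413291}{155}} = \frac{i \sqrt{5024060105}}{155}$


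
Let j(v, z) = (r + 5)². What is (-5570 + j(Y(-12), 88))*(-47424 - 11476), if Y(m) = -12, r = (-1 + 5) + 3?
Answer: 319591400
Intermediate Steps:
r = 7 (r = 4 + 3 = 7)
j(v, z) = 144 (j(v, z) = (7 + 5)² = 12² = 144)
(-5570 + j(Y(-12), 88))*(-47424 - 11476) = (-5570 + 144)*(-47424 - 11476) = -5426*(-58900) = 319591400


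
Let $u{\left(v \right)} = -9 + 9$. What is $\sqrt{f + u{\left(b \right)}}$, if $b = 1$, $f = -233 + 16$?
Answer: $i \sqrt{217} \approx 14.731 i$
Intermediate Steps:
$f = -217$
$u{\left(v \right)} = 0$
$\sqrt{f + u{\left(b \right)}} = \sqrt{-217 + 0} = \sqrt{-217} = i \sqrt{217}$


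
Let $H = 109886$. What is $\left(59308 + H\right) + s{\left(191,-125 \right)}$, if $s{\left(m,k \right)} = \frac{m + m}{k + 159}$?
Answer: $\frac{2876489}{17} \approx 1.6921 \cdot 10^{5}$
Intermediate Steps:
$s{\left(m,k \right)} = \frac{2 m}{159 + k}$
$\left(59308 + H\right) + s{\left(191,-125 \right)} = \left(59308 + 109886\right) + 2 \cdot 191 \frac{1}{159 - 125} = 169194 + 2 \cdot 191 \cdot \frac{1}{34} = 169194 + \frac{191}{17} = \frac{2876489}{17}$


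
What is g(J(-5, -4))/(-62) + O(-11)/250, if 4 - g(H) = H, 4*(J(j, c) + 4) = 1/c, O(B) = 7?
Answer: -12653/124000 ≈ -0.10204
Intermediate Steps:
J(j, c) = -4 + 1/(4*c)
g(H) = 4 - H
g(J(-5, -4))/(-62) + O(-11)/250 = (4 - (-4 + (¼)/(-4)))/(-62) + 7/250 = (4 - (-4 + (¼)*(-¼)))*(-1/62) + 7*(1/250) = (4 - (-4 - 1/16))*(-1/62) + 7/250 = (4 - 1*(-65/16))*(-1/62) + 7/250 = (4 + 65/16)*(-1/62) + 7/250 = (129/16)*(-1/62) + 7/250 = -129/992 + 7/250 = -12653/124000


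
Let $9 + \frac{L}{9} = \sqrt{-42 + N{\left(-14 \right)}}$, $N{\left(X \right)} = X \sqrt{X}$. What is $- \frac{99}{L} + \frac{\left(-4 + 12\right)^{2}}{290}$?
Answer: $\frac{32}{145} + \frac{99}{81 - 9 \sqrt{-42 - 14 i \sqrt{14}}} \approx 0.93224 - 0.96368 i$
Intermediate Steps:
$N{\left(X \right)} = X^{\frac{3}{2}}$
$L = -81 + 9 \sqrt{-42 - 14 i \sqrt{14}}$ ($L = -81 + 9 \sqrt{-42 + \left(-14\right)^{\frac{3}{2}}} = -81 + 9 \sqrt{-42 - 14 i \sqrt{14}} \approx -49.09 - 66.485 i$)
$- \frac{99}{L} + \frac{\left(-4 + 12\right)^{2}}{290} = - \frac{99}{-81 + 9 \sqrt{-42 - 14 i \sqrt{14}}} + \frac{\left(-4 + 12\right)^{2}}{290} = - \frac{99}{-81 + 9 \sqrt{-42 - 14 i \sqrt{14}}} + 8^{2} \cdot \frac{1}{290} = - \frac{99}{-81 + 9 \sqrt{-42 - 14 i \sqrt{14}}} + 64 \cdot \frac{1}{290} = - \frac{99}{-81 + 9 \sqrt{-42 - 14 i \sqrt{14}}} + \frac{32}{145} = \frac{32}{145} - \frac{99}{-81 + 9 \sqrt{-42 - 14 i \sqrt{14}}}$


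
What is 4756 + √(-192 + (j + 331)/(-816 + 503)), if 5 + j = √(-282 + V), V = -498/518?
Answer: 4756 + √(-1268641640966 - 243201*I*√2109037)/81067 ≈ 4756.0 - 13.894*I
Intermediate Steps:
V = -249/259 (V = -498*1/518 = -249/259 ≈ -0.96139)
j = -5 + 3*I*√2109037/259 (j = -5 + √(-282 - 249/259) = -5 + √(-73287/259) = -5 + 3*I*√2109037/259 ≈ -5.0 + 16.821*I)
4756 + √(-192 + (j + 331)/(-816 + 503)) = 4756 + √(-192 + ((-5 + 3*I*√2109037/259) + 331)/(-816 + 503)) = 4756 + √(-192 + (326 + 3*I*√2109037/259)/(-313)) = 4756 + √(-192 + (326 + 3*I*√2109037/259)*(-1/313)) = 4756 + √(-192 + (-326/313 - 3*I*√2109037/81067)) = 4756 + √(-60422/313 - 3*I*√2109037/81067)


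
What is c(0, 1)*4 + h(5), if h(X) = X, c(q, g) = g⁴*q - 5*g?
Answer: -15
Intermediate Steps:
c(q, g) = -5*g + q*g⁴ (c(q, g) = q*g⁴ - 5*g = -5*g + q*g⁴)
c(0, 1)*4 + h(5) = (1*(-5 + 0*1³))*4 + 5 = (1*(-5 + 0*1))*4 + 5 = (1*(-5 + 0))*4 + 5 = (1*(-5))*4 + 5 = -5*4 + 5 = -20 + 5 = -15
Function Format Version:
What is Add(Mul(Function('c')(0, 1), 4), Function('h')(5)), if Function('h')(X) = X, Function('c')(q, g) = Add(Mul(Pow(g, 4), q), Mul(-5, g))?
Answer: -15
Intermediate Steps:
Function('c')(q, g) = Add(Mul(-5, g), Mul(q, Pow(g, 4))) (Function('c')(q, g) = Add(Mul(q, Pow(g, 4)), Mul(-5, g)) = Add(Mul(-5, g), Mul(q, Pow(g, 4))))
Add(Mul(Function('c')(0, 1), 4), Function('h')(5)) = Add(Mul(Mul(1, Add(-5, Mul(0, Pow(1, 3)))), 4), 5) = Add(Mul(Mul(1, Add(-5, Mul(0, 1))), 4), 5) = Add(Mul(Mul(1, Add(-5, 0)), 4), 5) = Add(Mul(Mul(1, -5), 4), 5) = Add(Mul(-5, 4), 5) = Add(-20, 5) = -15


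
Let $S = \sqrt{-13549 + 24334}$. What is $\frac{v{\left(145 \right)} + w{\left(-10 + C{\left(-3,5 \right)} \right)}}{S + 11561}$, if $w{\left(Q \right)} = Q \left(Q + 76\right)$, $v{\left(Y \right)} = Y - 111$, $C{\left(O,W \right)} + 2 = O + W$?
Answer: $- \frac{3618593}{66822968} + \frac{313 \sqrt{10785}}{66822968} \approx -0.053666$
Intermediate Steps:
$C{\left(O,W \right)} = -2 + O + W$ ($C{\left(O,W \right)} = -2 + \left(O + W\right) = -2 + O + W$)
$S = \sqrt{10785} \approx 103.85$
$v{\left(Y \right)} = -111 + Y$ ($v{\left(Y \right)} = Y - 111 = -111 + Y$)
$w{\left(Q \right)} = Q \left(76 + Q\right)$
$\frac{v{\left(145 \right)} + w{\left(-10 + C{\left(-3,5 \right)} \right)}}{S + 11561} = \frac{\left(-111 + 145\right) + \left(-10 - 0\right) \left(76 - 10\right)}{\sqrt{10785} + 11561} = \frac{34 + \left(-10 + 0\right) \left(76 + \left(-10 + 0\right)\right)}{11561 + \sqrt{10785}} = \frac{34 - 10 \left(76 - 10\right)}{11561 + \sqrt{10785}} = \frac{34 - 660}{11561 + \sqrt{10785}} = - \frac{626}{11561 + \sqrt{10785}}$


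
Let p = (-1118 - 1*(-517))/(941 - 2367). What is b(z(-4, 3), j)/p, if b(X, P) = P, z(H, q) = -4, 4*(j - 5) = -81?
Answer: -43493/1202 ≈ -36.184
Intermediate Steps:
j = -61/4 (j = 5 + (¼)*(-81) = 5 - 81/4 = -61/4 ≈ -15.250)
p = 601/1426 (p = (-1118 + 517)/(-1426) = -601*(-1/1426) = 601/1426 ≈ 0.42146)
b(z(-4, 3), j)/p = -61/(4*601/1426) = -61/4*1426/601 = -43493/1202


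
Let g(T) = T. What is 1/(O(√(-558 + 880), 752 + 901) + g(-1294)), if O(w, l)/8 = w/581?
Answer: -31200281/40373162142 - 166*√322/20186581071 ≈ -0.00077295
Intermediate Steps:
O(w, l) = 8*w/581 (O(w, l) = 8*(w/581) = 8*w/581)
1/(O(√(-558 + 880), 752 + 901) + g(-1294)) = 1/(8*√(-558 + 880)/581 - 1294) = 1/(8*√322/581 - 1294) = 1/(-1294 + 8*√322/581)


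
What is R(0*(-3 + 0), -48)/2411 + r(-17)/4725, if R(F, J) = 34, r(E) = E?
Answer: 119663/11391975 ≈ 0.010504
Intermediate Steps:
R(0*(-3 + 0), -48)/2411 + r(-17)/4725 = 34/2411 - 17/4725 = 119663/11391975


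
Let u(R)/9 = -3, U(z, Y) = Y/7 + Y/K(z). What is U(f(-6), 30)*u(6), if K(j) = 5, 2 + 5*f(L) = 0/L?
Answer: -1944/7 ≈ -277.71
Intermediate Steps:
f(L) = -⅖ (f(L) = -⅖ + (0/L)/5 = -⅖ + (⅕)*0 = -⅖ + 0 = -⅖)
U(z, Y) = 12*Y/35 (U(z, Y) = Y/7 + Y/5 = 12*Y/35)
u(R) = -27 (u(R) = 9*(-3) = -27)
U(f(-6), 30)*u(6) = ((12/35)*30)*(-27) = (72/7)*(-27) = -1944/7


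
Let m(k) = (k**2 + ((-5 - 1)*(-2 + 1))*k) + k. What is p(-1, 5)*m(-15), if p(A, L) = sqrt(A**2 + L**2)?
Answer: 120*sqrt(26) ≈ 611.88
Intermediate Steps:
m(k) = k**2 + 7*k (m(k) = (k**2 + (-6*(-1))*k) + k = (k**2 + 6*k) + k = k**2 + 7*k)
p(-1, 5)*m(-15) = sqrt((-1)**2 + 5**2)*(-15*(7 - 15)) = sqrt(1 + 25)*(-15*(-8)) = sqrt(26)*120 = 120*sqrt(26)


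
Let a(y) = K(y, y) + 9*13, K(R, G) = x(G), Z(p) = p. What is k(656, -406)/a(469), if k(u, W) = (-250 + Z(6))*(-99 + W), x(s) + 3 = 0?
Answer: 61610/57 ≈ 1080.9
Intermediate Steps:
x(s) = -3 (x(s) = -3 + 0 = -3)
K(R, G) = -3
a(y) = 114 (a(y) = -3 + 9*13 = -3 + 117 = 114)
k(u, W) = 24156 - 244*W (k(u, W) = (-250 + 6)*(-99 + W) = -244*(-99 + W) = 24156 - 244*W)
k(656, -406)/a(469) = (24156 - 244*(-406))/114 = (24156 + 99064)*(1/114) = 123220*(1/114) = 61610/57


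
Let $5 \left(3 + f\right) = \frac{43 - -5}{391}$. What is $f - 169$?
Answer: $- \frac{336212}{1955} \approx -171.98$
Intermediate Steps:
$f = - \frac{5817}{1955}$ ($f = -3 + \frac{\left(43 - -5\right) \frac{1}{391}}{5} = -3 + \frac{\left(43 + 5\right) \frac{1}{391}}{5} = -3 + \frac{48 \cdot \frac{1}{391}}{5} = -3 + \frac{1}{5} \cdot \frac{48}{391} = -3 + \frac{48}{1955} = - \frac{5817}{1955} \approx -2.9754$)
$f - 169 = - \frac{5817}{1955} - 169 = - \frac{336212}{1955}$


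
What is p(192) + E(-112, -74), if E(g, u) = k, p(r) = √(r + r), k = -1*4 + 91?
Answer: 87 + 8*√6 ≈ 106.60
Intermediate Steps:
k = 87 (k = -4 + 91 = 87)
p(r) = √2*√r (p(r) = √(2*r) = √2*√r)
E(g, u) = 87
p(192) + E(-112, -74) = √2*√192 + 87 = √2*(8*√3) + 87 = 8*√6 + 87 = 87 + 8*√6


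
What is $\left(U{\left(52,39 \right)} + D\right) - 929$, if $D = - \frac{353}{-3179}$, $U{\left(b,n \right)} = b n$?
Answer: $\frac{3494074}{3179} \approx 1099.1$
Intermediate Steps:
$D = \frac{353}{3179}$ ($D = \left(-353\right) \left(- \frac{1}{3179}\right) = \frac{353}{3179} \approx 0.11104$)
$\left(U{\left(52,39 \right)} + D\right) - 929 = \left(52 \cdot 39 + \frac{353}{3179}\right) - 929 = \left(2028 + \frac{353}{3179}\right) - 929 = \frac{6447365}{3179} - 929 = \frac{3494074}{3179}$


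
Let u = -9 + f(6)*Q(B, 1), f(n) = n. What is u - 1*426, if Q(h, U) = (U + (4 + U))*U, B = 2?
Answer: -399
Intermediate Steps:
Q(h, U) = U*(4 + 2*U) (Q(h, U) = (4 + 2*U)*U = U*(4 + 2*U))
u = 27 (u = -9 + 6*(2*1*(2 + 1)) = -9 + 6*(2*1*3) = -9 + 6*6 = -9 + 36 = 27)
u - 1*426 = 27 - 1*426 = 27 - 426 = -399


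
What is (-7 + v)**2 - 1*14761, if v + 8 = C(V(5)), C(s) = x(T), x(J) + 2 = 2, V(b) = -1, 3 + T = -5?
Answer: -14536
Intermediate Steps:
T = -8 (T = -3 - 5 = -8)
x(J) = 0 (x(J) = -2 + 2 = 0)
C(s) = 0
v = -8 (v = -8 + 0 = -8)
(-7 + v)**2 - 1*14761 = (-7 - 8)**2 - 1*14761 = (-15)**2 - 14761 = 225 - 14761 = -14536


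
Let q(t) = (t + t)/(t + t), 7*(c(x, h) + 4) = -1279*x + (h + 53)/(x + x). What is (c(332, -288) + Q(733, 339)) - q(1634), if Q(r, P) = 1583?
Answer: -274618683/4648 ≈ -59083.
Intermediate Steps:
c(x, h) = -4 - 1279*x/7 + (53 + h)/(14*x) (c(x, h) = -4 + (-1279*x + (h + 53)/(x + x))/7 = -4 + (-1279*x + (53 + h)/((2*x)))/7 = -4 + (-1279*x + (53 + h)*(1/(2*x)))/7 = -4 + (-1279*x + (53 + h)/(2*x))/7 = -4 + (-1279*x/7 + (53 + h)/(14*x)) = -4 - 1279*x/7 + (53 + h)/(14*x))
q(t) = 1 (q(t) = (2*t)/((2*t)) = (2*t)*(1/(2*t)) = 1)
(c(332, -288) + Q(733, 339)) - q(1634) = ((1/14)*(53 - 288 - 2558*332² - 56*332)/332 + 1583) - 1*1 = ((1/14)*(1/332)*(53 - 288 - 2558*110224 - 18592) + 1583) - 1 = ((1/14)*(1/332)*(53 - 288 - 281952992 - 18592) + 1583) - 1 = ((1/14)*(1/332)*(-281971819) + 1583) - 1 = (-281971819/4648 + 1583) - 1 = -274614035/4648 - 1 = -274618683/4648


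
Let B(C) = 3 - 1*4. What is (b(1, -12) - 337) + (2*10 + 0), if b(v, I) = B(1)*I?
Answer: -305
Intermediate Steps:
B(C) = -1 (B(C) = 3 - 4 = -1)
b(v, I) = -I
(b(1, -12) - 337) + (2*10 + 0) = (-1*(-12) - 337) + (2*10 + 0) = (12 - 337) + (20 + 0) = -325 + 20 = -305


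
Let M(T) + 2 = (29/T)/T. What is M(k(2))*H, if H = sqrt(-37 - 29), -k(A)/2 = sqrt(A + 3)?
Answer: -11*I*sqrt(66)/20 ≈ -4.4682*I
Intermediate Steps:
k(A) = -2*sqrt(3 + A) (k(A) = -2*sqrt(A + 3) = -2*sqrt(3 + A))
H = I*sqrt(66) (H = sqrt(-66) = I*sqrt(66) ≈ 8.124*I)
M(T) = -2 + 29/T**2 (M(T) = -2 + (29/T)/T = -2 + 29/T**2)
M(k(2))*H = (-2 + 29/(-2*sqrt(3 + 2))**2)*(I*sqrt(66)) = (-2 + 29/(-2*sqrt(5))**2)*(I*sqrt(66)) = (-2 + 29*(1/20))*(I*sqrt(66)) = (-2 + 29/20)*(I*sqrt(66)) = -11*I*sqrt(66)/20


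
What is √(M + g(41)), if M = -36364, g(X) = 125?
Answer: I*√36239 ≈ 190.37*I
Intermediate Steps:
√(M + g(41)) = √(-36364 + 125) = √(-36239) = I*√36239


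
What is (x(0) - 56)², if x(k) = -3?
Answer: 3481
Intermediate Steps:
(x(0) - 56)² = (-3 - 56)² = (-59)² = 3481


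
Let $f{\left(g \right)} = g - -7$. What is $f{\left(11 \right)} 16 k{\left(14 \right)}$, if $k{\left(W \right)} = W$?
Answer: $4032$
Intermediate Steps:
$f{\left(g \right)} = 7 + g$ ($f{\left(g \right)} = g + 7 = 7 + g$)
$f{\left(11 \right)} 16 k{\left(14 \right)} = \left(7 + 11\right) 16 \cdot 14 = 18 \cdot 16 \cdot 14 = 288 \cdot 14 = 4032$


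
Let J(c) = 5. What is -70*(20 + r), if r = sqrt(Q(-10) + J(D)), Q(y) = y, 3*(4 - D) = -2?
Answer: -1400 - 70*I*sqrt(5) ≈ -1400.0 - 156.52*I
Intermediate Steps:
D = 14/3 (D = 4 - 1/3*(-2) = 4 + 2/3 = 14/3 ≈ 4.6667)
r = I*sqrt(5) (r = sqrt(-10 + 5) = sqrt(-5) = I*sqrt(5) ≈ 2.2361*I)
-70*(20 + r) = -70*(20 + I*sqrt(5)) = -1400 - 70*I*sqrt(5)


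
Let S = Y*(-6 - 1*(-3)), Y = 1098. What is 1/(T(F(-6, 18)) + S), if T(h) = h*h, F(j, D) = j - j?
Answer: -1/3294 ≈ -0.00030358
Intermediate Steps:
F(j, D) = 0
T(h) = h**2
S = -3294 (S = 1098*(-6 - 1*(-3)) = 1098*(-6 + 3) = 1098*(-3) = -3294)
1/(T(F(-6, 18)) + S) = 1/(0**2 - 3294) = 1/(0 - 3294) = 1/(-3294) = -1/3294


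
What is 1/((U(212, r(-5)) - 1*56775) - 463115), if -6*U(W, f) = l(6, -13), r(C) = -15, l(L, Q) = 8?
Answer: -3/1559674 ≈ -1.9235e-6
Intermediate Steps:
U(W, f) = -4/3 (U(W, f) = -1/6*8 = -4/3)
1/((U(212, r(-5)) - 1*56775) - 463115) = 1/((-4/3 - 1*56775) - 463115) = 1/((-4/3 - 56775) - 463115) = 1/(-170329/3 - 463115) = 1/(-1559674/3) = -3/1559674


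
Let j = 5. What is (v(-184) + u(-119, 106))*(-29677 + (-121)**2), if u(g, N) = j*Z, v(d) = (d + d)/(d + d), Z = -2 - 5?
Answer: 511224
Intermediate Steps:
Z = -7
v(d) = 1 (v(d) = (2*d)/((2*d)) = (2*d)*(1/(2*d)) = 1)
u(g, N) = -35 (u(g, N) = 5*(-7) = -35)
(v(-184) + u(-119, 106))*(-29677 + (-121)**2) = (1 - 35)*(-29677 + (-121)**2) = -34*(-29677 + 14641) = -34*(-15036) = 511224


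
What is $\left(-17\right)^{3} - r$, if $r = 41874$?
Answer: $-46787$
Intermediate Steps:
$\left(-17\right)^{3} - r = \left(-17\right)^{3} - 41874 = -4913 - 41874 = -46787$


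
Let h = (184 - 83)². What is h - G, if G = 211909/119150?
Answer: 1215237241/119150 ≈ 10199.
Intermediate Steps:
h = 10201 (h = 101² = 10201)
G = 211909/119150 (G = 211909*(1/119150) = 211909/119150 ≈ 1.7785)
h - G = 10201 - 1*211909/119150 = 10201 - 211909/119150 = 1215237241/119150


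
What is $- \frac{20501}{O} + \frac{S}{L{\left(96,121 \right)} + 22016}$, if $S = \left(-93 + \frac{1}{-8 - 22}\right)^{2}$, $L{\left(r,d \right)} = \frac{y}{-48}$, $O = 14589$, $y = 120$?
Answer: $- \frac{32502803449}{32115495150} \approx -1.0121$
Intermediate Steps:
$L{\left(r,d \right)} = - \frac{5}{2}$ ($L{\left(r,d \right)} = \frac{120}{-48} = 120 \left(- \frac{1}{48}\right) = - \frac{5}{2}$)
$S = \frac{7789681}{900}$ ($S = \left(-93 + \frac{1}{-30}\right)^{2} = \left(-93 - \frac{1}{30}\right)^{2} = \left(- \frac{2791}{30}\right)^{2} = \frac{7789681}{900} \approx 8655.2$)
$- \frac{20501}{O} + \frac{S}{L{\left(96,121 \right)} + 22016} = - \frac{20501}{14589} + \frac{7789681}{900 \left(- \frac{5}{2} + 22016\right)} = \left(-20501\right) \frac{1}{14589} + \frac{7789681}{900 \cdot \frac{44027}{2}} = - \frac{20501}{14589} + \frac{7789681}{900} \cdot \frac{2}{44027} = - \frac{20501}{14589} + \frac{7789681}{19812150} = - \frac{32502803449}{32115495150}$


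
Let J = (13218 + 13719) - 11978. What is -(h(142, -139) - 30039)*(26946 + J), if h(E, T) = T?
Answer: 1264609090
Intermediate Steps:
J = 14959 (J = 26937 - 11978 = 14959)
-(h(142, -139) - 30039)*(26946 + J) = -(-139 - 30039)*(26946 + 14959) = -(-30178)*41905 = -1*(-1264609090) = 1264609090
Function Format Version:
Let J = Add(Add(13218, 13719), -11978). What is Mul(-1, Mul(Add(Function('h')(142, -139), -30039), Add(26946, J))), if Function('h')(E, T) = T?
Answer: 1264609090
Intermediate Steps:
J = 14959 (J = Add(26937, -11978) = 14959)
Mul(-1, Mul(Add(Function('h')(142, -139), -30039), Add(26946, J))) = Mul(-1, Mul(Add(-139, -30039), Add(26946, 14959))) = Mul(-1, Mul(-30178, 41905)) = Mul(-1, -1264609090) = 1264609090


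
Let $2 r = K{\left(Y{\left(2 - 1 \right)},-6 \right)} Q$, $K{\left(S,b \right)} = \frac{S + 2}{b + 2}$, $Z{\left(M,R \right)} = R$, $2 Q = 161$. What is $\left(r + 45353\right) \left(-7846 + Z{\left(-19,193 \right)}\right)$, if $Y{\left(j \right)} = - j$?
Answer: $- \frac{5552152011}{16} \approx -3.4701 \cdot 10^{8}$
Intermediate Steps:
$Q = \frac{161}{2}$ ($Q = \frac{1}{2} \cdot 161 = \frac{161}{2} \approx 80.5$)
$K{\left(S,b \right)} = \frac{2 + S}{2 + b}$
$r = - \frac{161}{16}$ ($r = \frac{\frac{2 - \left(2 - 1\right)}{2 - 6} \cdot \frac{161}{2}}{2} = \frac{\frac{2 - 1}{-4} \cdot \frac{161}{2}}{2} = \frac{- \frac{2 - 1}{4} \cdot \frac{161}{2}}{2} = \frac{\left(- \frac{1}{4}\right) 1 \cdot \frac{161}{2}}{2} = \frac{\left(- \frac{1}{4}\right) \frac{161}{2}}{2} = \frac{1}{2} \left(- \frac{161}{8}\right) = - \frac{161}{16} \approx -10.063$)
$\left(r + 45353\right) \left(-7846 + Z{\left(-19,193 \right)}\right) = \left(- \frac{161}{16} + 45353\right) \left(-7846 + 193\right) = \frac{725487}{16} \left(-7653\right) = - \frac{5552152011}{16}$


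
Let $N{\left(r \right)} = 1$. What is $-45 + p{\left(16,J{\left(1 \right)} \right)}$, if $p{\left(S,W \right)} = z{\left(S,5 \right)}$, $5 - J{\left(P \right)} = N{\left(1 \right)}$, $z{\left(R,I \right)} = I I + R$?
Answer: $-4$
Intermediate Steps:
$z{\left(R,I \right)} = R + I^{2}$ ($z{\left(R,I \right)} = I^{2} + R = R + I^{2}$)
$J{\left(P \right)} = 4$ ($J{\left(P \right)} = 5 - 1 = 4$)
$p{\left(S,W \right)} = 25 + S$ ($p{\left(S,W \right)} = S + 5^{2} = S + 25 = 25 + S$)
$-45 + p{\left(16,J{\left(1 \right)} \right)} = -45 + \left(25 + 16\right) = -45 + 41 = -4$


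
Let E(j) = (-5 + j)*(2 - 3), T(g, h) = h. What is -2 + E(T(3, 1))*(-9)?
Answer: -38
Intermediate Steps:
E(j) = 5 - j (E(j) = (-5 + j)*(-1) = 5 - j)
-2 + E(T(3, 1))*(-9) = -2 + (5 - 1*1)*(-9) = -2 + (5 - 1)*(-9) = -2 + 4*(-9) = -2 - 36 = -38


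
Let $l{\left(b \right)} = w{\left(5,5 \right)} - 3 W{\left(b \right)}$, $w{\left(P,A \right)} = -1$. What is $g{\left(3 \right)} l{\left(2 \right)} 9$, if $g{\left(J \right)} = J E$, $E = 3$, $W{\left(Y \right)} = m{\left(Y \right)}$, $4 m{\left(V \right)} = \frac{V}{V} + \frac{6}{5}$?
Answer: $- \frac{4293}{20} \approx -214.65$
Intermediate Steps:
$m{\left(V \right)} = \frac{11}{20}$ ($m{\left(V \right)} = \frac{\frac{V}{V} + \frac{6}{5}}{4} = \frac{1 + 6 \cdot \frac{1}{5}}{4} = \frac{1 + \frac{6}{5}}{4} = \frac{1}{4} \cdot \frac{11}{5} = \frac{11}{20}$)
$W{\left(Y \right)} = \frac{11}{20}$
$g{\left(J \right)} = 3 J$ ($g{\left(J \right)} = J 3 = 3 J$)
$l{\left(b \right)} = - \frac{53}{20}$ ($l{\left(b \right)} = -1 - \frac{33}{20} = - \frac{53}{20}$)
$g{\left(3 \right)} l{\left(2 \right)} 9 = 3 \cdot 3 \left(- \frac{53}{20}\right) 9 = 9 \left(- \frac{53}{20}\right) 9 = \left(- \frac{477}{20}\right) 9 = - \frac{4293}{20}$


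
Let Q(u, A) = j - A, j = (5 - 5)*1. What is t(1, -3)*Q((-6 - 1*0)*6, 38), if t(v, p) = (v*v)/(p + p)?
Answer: 19/3 ≈ 6.3333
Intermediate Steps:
j = 0 (j = 0*1 = 0)
t(v, p) = v²/(2*p) (t(v, p) = v²/((2*p)) = v²*(1/(2*p)) = v²/(2*p))
Q(u, A) = -A (Q(u, A) = 0 - A = -A)
t(1, -3)*Q((-6 - 1*0)*6, 38) = ((½)*1²/(-3))*(-1*38) = ((½)*(-⅓)*1)*(-38) = -⅙*(-38) = 19/3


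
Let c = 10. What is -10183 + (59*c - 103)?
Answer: -9696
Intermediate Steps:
-10183 + (59*c - 103) = -10183 + (59*10 - 103) = -10183 + (590 - 103) = -10183 + 487 = -9696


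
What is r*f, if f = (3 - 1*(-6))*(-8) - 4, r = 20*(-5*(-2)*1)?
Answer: -15200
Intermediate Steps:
r = 200 (r = 20*(10*1) = 20*10 = 200)
f = -76 (f = (3 + 6)*(-8) - 4 = 9*(-8) - 4 = -72 - 4 = -76)
r*f = 200*(-76) = -15200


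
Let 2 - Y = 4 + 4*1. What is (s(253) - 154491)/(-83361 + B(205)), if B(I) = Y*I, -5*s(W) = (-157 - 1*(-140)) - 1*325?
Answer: 257371/140985 ≈ 1.8255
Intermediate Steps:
Y = -6 (Y = 2 - (4 + 4*1) = 2 - (4 + 4) = 2 - 1*8 = 2 - 8 = -6)
s(W) = 342/5 (s(W) = -((-157 - 1*(-140)) - 1*325)/5 = -((-157 + 140) - 325)/5 = -(-17 - 325)/5 = -⅕*(-342) = 342/5)
B(I) = -6*I
(s(253) - 154491)/(-83361 + B(205)) = (342/5 - 154491)/(-83361 - 6*205) = -772113/(5*(-83361 - 1230)) = -772113/5/(-84591) = -772113/5*(-1/84591) = 257371/140985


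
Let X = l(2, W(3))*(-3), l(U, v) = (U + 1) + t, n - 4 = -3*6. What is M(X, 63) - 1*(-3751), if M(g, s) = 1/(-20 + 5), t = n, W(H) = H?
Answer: 56264/15 ≈ 3750.9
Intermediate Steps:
n = -14 (n = 4 - 3*6 = 4 - 18 = -14)
t = -14
l(U, v) = -13 + U (l(U, v) = (U + 1) - 14 = (1 + U) - 14 = -13 + U)
X = 33 (X = (-13 + 2)*(-3) = -11*(-3) = 33)
M(g, s) = -1/15 (M(g, s) = 1/(-15) = -1/15)
M(X, 63) - 1*(-3751) = -1/15 - 1*(-3751) = -1/15 + 3751 = 56264/15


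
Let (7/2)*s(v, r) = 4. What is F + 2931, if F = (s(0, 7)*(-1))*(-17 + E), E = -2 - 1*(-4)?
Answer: 20637/7 ≈ 2948.1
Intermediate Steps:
E = 2 (E = -2 + 4 = 2)
s(v, r) = 8/7 (s(v, r) = (2/7)*4 = 8/7)
F = 120/7 (F = ((8/7)*(-1))*(-17 + 2) = -8/7*(-15) = 120/7 ≈ 17.143)
F + 2931 = 120/7 + 2931 = 20637/7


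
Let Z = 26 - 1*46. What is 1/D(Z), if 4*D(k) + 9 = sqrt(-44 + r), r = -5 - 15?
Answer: -36/145 - 32*I/145 ≈ -0.24828 - 0.22069*I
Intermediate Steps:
r = -20
Z = -20 (Z = 26 - 46 = -20)
D(k) = -9/4 + 2*I (D(k) = -9/4 + sqrt(-44 - 20)/4 = -9/4 + sqrt(-64)/4 = -9/4 + (8*I)/4 = -9/4 + 2*I)
1/D(Z) = 1/(-9/4 + 2*I) = 16*(-9/4 - 2*I)/145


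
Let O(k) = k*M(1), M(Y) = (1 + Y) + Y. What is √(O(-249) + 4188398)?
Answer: 13*√24779 ≈ 2046.4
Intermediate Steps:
M(Y) = 1 + 2*Y
O(k) = 3*k (O(k) = k*(1 + 2*1) = k*(1 + 2) = k*3 = 3*k)
√(O(-249) + 4188398) = √(3*(-249) + 4188398) = √(-747 + 4188398) = √4187651 = 13*√24779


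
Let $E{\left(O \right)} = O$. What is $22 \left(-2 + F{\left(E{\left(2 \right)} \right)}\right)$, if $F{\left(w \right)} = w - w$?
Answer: $-44$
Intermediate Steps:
$F{\left(w \right)} = 0$
$22 \left(-2 + F{\left(E{\left(2 \right)} \right)}\right) = 22 \left(-2 + 0\right) = 22 \left(-2\right) = -44$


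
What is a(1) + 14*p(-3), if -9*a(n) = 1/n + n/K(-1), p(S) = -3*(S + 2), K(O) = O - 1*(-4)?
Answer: 1130/27 ≈ 41.852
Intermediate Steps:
K(O) = 4 + O (K(O) = O + 4 = 4 + O)
p(S) = -6 - 3*S (p(S) = -3*(2 + S) = -6 - 3*S)
a(n) = -1/(9*n) - n/27 (a(n) = -(1/n + n/(4 - 1))/9 = -(1/n + n/3)/9 = -1/(9*n) - n/27)
a(1) + 14*p(-3) = (1/27)*(-3 - 1*1**2)/1 + 14*(-6 - 3*(-3)) = (1/27)*1*(-3 - 1*1) + 14*(-6 + 9) = (1/27)*1*(-3 - 1) + 14*3 = (1/27)*1*(-4) + 42 = -4/27 + 42 = 1130/27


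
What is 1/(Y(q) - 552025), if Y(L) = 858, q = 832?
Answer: -1/551167 ≈ -1.8143e-6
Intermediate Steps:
1/(Y(q) - 552025) = 1/(858 - 552025) = 1/(-551167) = -1/551167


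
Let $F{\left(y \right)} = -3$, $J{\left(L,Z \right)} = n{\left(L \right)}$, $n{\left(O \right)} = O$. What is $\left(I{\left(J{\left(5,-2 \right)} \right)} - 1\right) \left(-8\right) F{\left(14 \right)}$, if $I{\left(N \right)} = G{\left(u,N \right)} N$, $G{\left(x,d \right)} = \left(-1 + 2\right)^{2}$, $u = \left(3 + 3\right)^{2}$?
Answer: $96$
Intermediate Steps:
$J{\left(L,Z \right)} = L$
$u = 36$ ($u = 6^{2} = 36$)
$G{\left(x,d \right)} = 1$ ($G{\left(x,d \right)} = 1^{2} = 1$)
$I{\left(N \right)} = N$ ($I{\left(N \right)} = 1 N = N$)
$\left(I{\left(J{\left(5,-2 \right)} \right)} - 1\right) \left(-8\right) F{\left(14 \right)} = \left(5 - 1\right) \left(-8\right) \left(-3\right) = 4 \left(-8\right) \left(-3\right) = \left(-32\right) \left(-3\right) = 96$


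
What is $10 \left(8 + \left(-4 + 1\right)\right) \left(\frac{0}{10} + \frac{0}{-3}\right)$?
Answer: $0$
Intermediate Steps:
$10 \left(8 + \left(-4 + 1\right)\right) \left(\frac{0}{10} + \frac{0}{-3}\right) = 10 \left(8 - 3\right) \left(0 \cdot \frac{1}{10} + 0 \left(- \frac{1}{3}\right)\right) = 10 \cdot 5 \left(0 + 0\right) = 50 \cdot 0 = 0$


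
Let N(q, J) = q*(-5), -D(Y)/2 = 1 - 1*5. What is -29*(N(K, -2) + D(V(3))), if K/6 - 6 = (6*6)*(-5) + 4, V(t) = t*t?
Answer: -148132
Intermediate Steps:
V(t) = t²
D(Y) = 8 (D(Y) = -2*(1 - 1*5) = -2*(1 - 5) = -2*(-4) = 8)
K = -1020 (K = 36 + 6*((6*6)*(-5) + 4) = 36 + 6*(36*(-5) + 4) = 36 + 6*(-180 + 4) = 36 + 6*(-176) = 36 - 1056 = -1020)
N(q, J) = -5*q
-29*(N(K, -2) + D(V(3))) = -29*(-5*(-1020) + 8) = -29*(5100 + 8) = -29*5108 = -148132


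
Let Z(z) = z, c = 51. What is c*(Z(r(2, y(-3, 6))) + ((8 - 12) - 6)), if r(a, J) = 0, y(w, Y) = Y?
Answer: -510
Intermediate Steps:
c*(Z(r(2, y(-3, 6))) + ((8 - 12) - 6)) = 51*(0 + ((8 - 12) - 6)) = 51*(0 + (-4 - 6)) = 51*(0 - 10) = 51*(-10) = -510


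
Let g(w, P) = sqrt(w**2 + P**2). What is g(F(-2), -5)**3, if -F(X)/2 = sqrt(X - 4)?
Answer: 1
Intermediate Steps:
F(X) = -2*sqrt(-4 + X) (F(X) = -2*sqrt(X - 4) = -2*sqrt(-4 + X))
g(w, P) = sqrt(P**2 + w**2)
g(F(-2), -5)**3 = (sqrt((-5)**2 + (-2*sqrt(-4 - 2))**2))**3 = (sqrt(25 + (-2*I*sqrt(6))**2))**3 = (sqrt(25 - 24))**3 = (sqrt(1))**3 = 1**3 = 1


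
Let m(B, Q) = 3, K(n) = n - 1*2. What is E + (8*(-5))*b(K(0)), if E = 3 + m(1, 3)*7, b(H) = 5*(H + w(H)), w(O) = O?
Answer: 824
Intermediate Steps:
K(n) = -2 + n (K(n) = n - 2 = -2 + n)
b(H) = 10*H (b(H) = 5*(H + H) = 5*(2*H) = 10*H)
E = 24 (E = 3 + 3*7 = 3 + 21 = 24)
E + (8*(-5))*b(K(0)) = 24 + (8*(-5))*(10*(-2 + 0)) = 24 - 400*(-2) = 24 - 40*(-20) = 24 + 800 = 824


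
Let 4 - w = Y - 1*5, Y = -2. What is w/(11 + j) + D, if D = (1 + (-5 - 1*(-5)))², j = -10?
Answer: 12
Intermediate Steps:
D = 1 (D = (1 + (-5 + 5))² = (1 + 0)² = 1² = 1)
w = 11 (w = 4 - (-2 - 1*5) = 4 - (-2 - 5) = 4 - 1*(-7) = 4 + 7 = 11)
w/(11 + j) + D = 11/(11 - 10) + 1 = 11/1 + 1 = 11*1 + 1 = 11 + 1 = 12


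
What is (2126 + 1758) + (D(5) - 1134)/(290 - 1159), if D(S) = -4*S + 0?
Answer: 3376350/869 ≈ 3885.3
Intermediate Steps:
D(S) = -4*S
(2126 + 1758) + (D(5) - 1134)/(290 - 1159) = (2126 + 1758) + (-4*5 - 1134)/(290 - 1159) = 3884 + (-20 - 1134)/(-869) = 3884 - 1154*(-1/869) = 3884 + 1154/869 = 3376350/869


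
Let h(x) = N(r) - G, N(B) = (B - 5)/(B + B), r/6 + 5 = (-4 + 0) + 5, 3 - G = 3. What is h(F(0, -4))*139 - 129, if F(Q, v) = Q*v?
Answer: -2161/48 ≈ -45.021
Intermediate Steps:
G = 0 (G = 3 - 1*3 = 3 - 3 = 0)
r = -24 (r = -30 + 6*((-4 + 0) + 5) = -30 + 6*(-4 + 5) = -30 + 6*1 = -30 + 6 = -24)
N(B) = (-5 + B)/(2*B) (N(B) = (-5 + B)/((2*B)) = (-5 + B)*(1/(2*B)) = (-5 + B)/(2*B))
h(x) = 29/48 (h(x) = (½)*(-5 - 24)/(-24) - 1*0 = (½)*(-1/24)*(-29) + 0 = 29/48 + 0 = 29/48)
h(F(0, -4))*139 - 129 = (29/48)*139 - 129 = 4031/48 - 129 = -2161/48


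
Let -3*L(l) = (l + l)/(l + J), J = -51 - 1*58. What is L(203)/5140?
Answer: -203/724740 ≈ -0.00028010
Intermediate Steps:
J = -109 (J = -51 - 58 = -109)
L(l) = -2*l/(3*(-109 + l)) (L(l) = -(l + l)/(3*(l - 109)) = -2*l/(3*(-109 + l)))
L(203)/5140 = -2*203/(-327 + 3*203)/5140 = -2*203/(-327 + 609)*(1/5140) = -2*203/282*(1/5140) = -2*203*1/282*(1/5140) = -203/141*1/5140 = -203/724740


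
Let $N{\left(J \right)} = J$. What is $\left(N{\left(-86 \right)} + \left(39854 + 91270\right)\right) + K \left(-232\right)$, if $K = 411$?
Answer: $35686$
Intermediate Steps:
$\left(N{\left(-86 \right)} + \left(39854 + 91270\right)\right) + K \left(-232\right) = \left(-86 + \left(39854 + 91270\right)\right) + 411 \left(-232\right) = \left(-86 + 131124\right) - 95352 = 131038 - 95352 = 35686$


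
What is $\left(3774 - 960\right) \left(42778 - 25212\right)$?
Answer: $49430724$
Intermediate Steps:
$\left(3774 - 960\right) \left(42778 - 25212\right) = 2814 \left(42778 - 25212\right) = 2814 \cdot 17566 = 49430724$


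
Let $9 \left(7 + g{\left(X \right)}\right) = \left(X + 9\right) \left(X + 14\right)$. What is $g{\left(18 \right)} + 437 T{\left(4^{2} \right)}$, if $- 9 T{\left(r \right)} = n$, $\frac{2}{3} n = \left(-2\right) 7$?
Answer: $\frac{3326}{3} \approx 1108.7$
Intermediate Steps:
$n = -21$ ($n = \frac{3 \left(\left(-2\right) 7\right)}{2} = \frac{3}{2} \left(-14\right) = -21$)
$T{\left(r \right)} = \frac{7}{3}$ ($T{\left(r \right)} = \left(- \frac{1}{9}\right) \left(-21\right) = \frac{7}{3}$)
$g{\left(X \right)} = -7 + \frac{\left(9 + X\right) \left(14 + X\right)}{9}$ ($g{\left(X \right)} = -7 + \frac{\left(X + 9\right) \left(X + 14\right)}{9} = -7 + \frac{\left(9 + X\right) \left(14 + X\right)}{9}$)
$g{\left(18 \right)} + 437 T{\left(4^{2} \right)} = \left(7 + \frac{18^{2}}{9} + \frac{23}{9} \cdot 18\right) + 437 \cdot \frac{7}{3} = \left(7 + \frac{1}{9} \cdot 324 + 46\right) + \frac{3059}{3} = \left(7 + 36 + 46\right) + \frac{3059}{3} = 89 + \frac{3059}{3} = \frac{3326}{3}$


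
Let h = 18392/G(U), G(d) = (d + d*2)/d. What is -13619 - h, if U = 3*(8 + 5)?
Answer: -59249/3 ≈ -19750.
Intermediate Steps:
U = 39 (U = 3*13 = 39)
G(d) = 3 (G(d) = (d + 2*d)/d = (3*d)/d = 3)
h = 18392/3 ≈ 6130.7
-13619 - h = -13619 - 1*18392/3 = -13619 - 18392/3 = -59249/3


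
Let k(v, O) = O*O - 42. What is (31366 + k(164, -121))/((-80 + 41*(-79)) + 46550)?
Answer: 45965/43231 ≈ 1.0632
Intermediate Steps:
k(v, O) = -42 + O**2 (k(v, O) = O**2 - 42 = -42 + O**2)
(31366 + k(164, -121))/((-80 + 41*(-79)) + 46550) = (31366 + (-42 + (-121)**2))/((-80 + 41*(-79)) + 46550) = (31366 + (-42 + 14641))/((-80 - 3239) + 46550) = (31366 + 14599)/(-3319 + 46550) = 45965/43231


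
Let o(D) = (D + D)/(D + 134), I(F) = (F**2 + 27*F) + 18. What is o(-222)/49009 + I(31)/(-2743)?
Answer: -1957703095/2957497114 ≈ -0.66195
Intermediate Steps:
I(F) = 18 + F**2 + 27*F
o(D) = 2*D/(134 + D) (o(D) = (2*D)/(134 + D) = 2*D/(134 + D))
o(-222)/49009 + I(31)/(-2743) = (2*(-222)/(134 - 222))/49009 + (18 + 31**2 + 27*31)/(-2743) = (2*(-222)/(-88))*(1/49009) + (18 + 961 + 837)*(-1/2743) = (2*(-222)*(-1/88))*(1/49009) + 1816*(-1/2743) = (111/22)*(1/49009) - 1816/2743 = 111/1078198 - 1816/2743 = -1957703095/2957497114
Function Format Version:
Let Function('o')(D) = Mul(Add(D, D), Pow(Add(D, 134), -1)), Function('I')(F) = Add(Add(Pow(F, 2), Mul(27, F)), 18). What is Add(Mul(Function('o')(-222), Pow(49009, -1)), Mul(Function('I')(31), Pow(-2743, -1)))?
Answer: Rational(-1957703095, 2957497114) ≈ -0.66195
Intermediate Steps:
Function('I')(F) = Add(18, Pow(F, 2), Mul(27, F))
Function('o')(D) = Mul(2, D, Pow(Add(134, D), -1)) (Function('o')(D) = Mul(Mul(2, D), Pow(Add(134, D), -1)) = Mul(2, D, Pow(Add(134, D), -1)))
Add(Mul(Function('o')(-222), Pow(49009, -1)), Mul(Function('I')(31), Pow(-2743, -1))) = Add(Mul(Mul(2, -222, Pow(Add(134, -222), -1)), Pow(49009, -1)), Mul(Add(18, Pow(31, 2), Mul(27, 31)), Pow(-2743, -1))) = Add(Mul(Mul(2, -222, Pow(-88, -1)), Rational(1, 49009)), Mul(Add(18, 961, 837), Rational(-1, 2743))) = Add(Mul(Mul(2, -222, Rational(-1, 88)), Rational(1, 49009)), Mul(1816, Rational(-1, 2743))) = Add(Mul(Rational(111, 22), Rational(1, 49009)), Rational(-1816, 2743)) = Add(Rational(111, 1078198), Rational(-1816, 2743)) = Rational(-1957703095, 2957497114)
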